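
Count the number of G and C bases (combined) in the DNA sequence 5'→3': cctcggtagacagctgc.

Scanning the sequence gives A=3, T=3, G=5, C=6.
Total G or C: 5 + 6 = 11

11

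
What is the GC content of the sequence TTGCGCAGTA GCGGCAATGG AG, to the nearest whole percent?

Scanning the sequence gives T=4, G=9, C=4, A=5.
G+C = 9 + 4 = 13 out of 22 bases
%GC = 13/22 × 100 = 59.09% ≈ 59%

59%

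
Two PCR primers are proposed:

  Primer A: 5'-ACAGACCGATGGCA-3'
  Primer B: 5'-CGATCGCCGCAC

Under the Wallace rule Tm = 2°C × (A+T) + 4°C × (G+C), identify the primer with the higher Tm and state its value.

Primer A, 44°C

Primer A: A+T=6, G+C=8 → Tm = 2(6)+4(8) = 44°C
Primer B: A+T=3, G+C=9 → Tm = 2(3)+4(9) = 42°C
44°C vs 42°C → primer A is higher.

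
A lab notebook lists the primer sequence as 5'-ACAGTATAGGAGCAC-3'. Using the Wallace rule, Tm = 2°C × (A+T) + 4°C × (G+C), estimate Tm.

Scanning the sequence gives G=4, T=2, A=6, C=3.
A+T = 8, G+C = 7
Tm = 4·7 + 2·8 = 28 + 16 = 44°C

44°C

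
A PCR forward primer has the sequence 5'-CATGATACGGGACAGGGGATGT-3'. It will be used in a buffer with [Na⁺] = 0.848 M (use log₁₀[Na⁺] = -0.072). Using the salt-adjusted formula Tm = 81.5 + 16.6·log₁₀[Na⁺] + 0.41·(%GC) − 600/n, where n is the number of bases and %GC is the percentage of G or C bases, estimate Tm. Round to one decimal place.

Length n = 22. Counting bases: G=9, C=3, T=4, A=6
G+C = 12, so %GC = 12/22 × 100 = 54.545%
Salt term: 16.6 × (-0.072) = -1.195
GC term: 0.41 × 54.545 = 22.363; length term: −600/22 = −27.273
Tm = 81.5 + (-1.195) + 22.363 − 27.273 = 75.395 → 75.4°C

75.4°C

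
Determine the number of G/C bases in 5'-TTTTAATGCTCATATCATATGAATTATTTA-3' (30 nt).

5

Scanning the sequence gives A=10, T=15, C=3, G=2.
Total G or C: 2 + 3 = 5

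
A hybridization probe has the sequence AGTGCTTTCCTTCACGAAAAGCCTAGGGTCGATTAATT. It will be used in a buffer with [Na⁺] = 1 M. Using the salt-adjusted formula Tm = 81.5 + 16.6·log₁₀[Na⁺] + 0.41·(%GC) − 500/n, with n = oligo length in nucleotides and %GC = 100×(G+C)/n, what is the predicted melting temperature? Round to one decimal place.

Length n = 38. C=8, G=8, T=12, A=10
G+C = 16, so %GC = 16/38 × 100 = 42.105%
Salt term: 16.6 × (0) = 0
GC term: 0.41 × 42.105 = 17.263; length term: −500/38 = −13.158
Tm = 81.5 + (0) + 17.263 − 13.158 = 85.605 → 85.6°C

85.6°C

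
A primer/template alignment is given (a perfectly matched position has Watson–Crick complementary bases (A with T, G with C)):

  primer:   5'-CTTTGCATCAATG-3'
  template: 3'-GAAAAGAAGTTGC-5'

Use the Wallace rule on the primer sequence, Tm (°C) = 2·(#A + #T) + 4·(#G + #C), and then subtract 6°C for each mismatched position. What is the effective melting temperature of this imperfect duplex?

Primer base counts: A=3, T=5, G=2, C=3 → A+T=8, G+C=5
Perfect-match Tm = 2(8) + 4(5) = 16 + 20 = 36°C
Mismatches (positions where the bases are not complementary): 3 (at positions 5, 7, 12)
Effective Tm = 36 − 3×6 = 36 − 18 = 18°C

18°C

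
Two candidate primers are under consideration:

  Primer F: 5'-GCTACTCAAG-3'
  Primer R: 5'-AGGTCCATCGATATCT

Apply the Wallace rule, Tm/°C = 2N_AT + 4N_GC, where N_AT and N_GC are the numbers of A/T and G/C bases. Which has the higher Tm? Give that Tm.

Primer R, 46°C

Primer F: A+T=5, G+C=5 → Tm = 2(5)+4(5) = 30°C
Primer R: A+T=9, G+C=7 → Tm = 2(9)+4(7) = 46°C
30°C vs 46°C → primer R is higher.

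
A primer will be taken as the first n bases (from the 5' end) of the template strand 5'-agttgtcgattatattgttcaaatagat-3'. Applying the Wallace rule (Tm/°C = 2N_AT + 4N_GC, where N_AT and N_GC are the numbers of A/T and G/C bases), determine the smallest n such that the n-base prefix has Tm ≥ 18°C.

n = 7

First 6 bases: AGTTGT → Tm = 16°C (< 18°C)
First 7 bases: AGTTGTC → Tm = 20°C (≥ 18°C)
Since every base adds ≥2°C, Tm only increases with n, so the threshold is first crossed at n = 7.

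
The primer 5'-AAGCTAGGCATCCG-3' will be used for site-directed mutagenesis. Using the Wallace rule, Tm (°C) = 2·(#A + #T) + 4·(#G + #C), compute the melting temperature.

44°C

Counting bases: C=4, G=4, A=4, T=2
So N_AT = 6 and N_GC = 8.
Tm = 2(6) + 4(8) = 12 + 32 = 44°C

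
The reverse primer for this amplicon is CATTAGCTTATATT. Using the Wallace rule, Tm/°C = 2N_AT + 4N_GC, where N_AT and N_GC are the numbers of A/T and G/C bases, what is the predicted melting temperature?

Base counts: G=1, T=7, C=2, A=4
A+T = 11, G+C = 3
Tm = 4·3 + 2·11 = 12 + 22 = 34°C

34°C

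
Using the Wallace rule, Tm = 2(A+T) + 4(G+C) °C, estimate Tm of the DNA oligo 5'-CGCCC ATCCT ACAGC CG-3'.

Counting bases: A=3, C=9, G=3, T=2
AT pairs contribute 5, GC pairs contribute 12.
Tm = 2(5) + 4(12) = 10 + 48 = 58°C

58°C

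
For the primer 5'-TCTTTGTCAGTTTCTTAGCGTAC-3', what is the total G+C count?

T=11, C=5, A=3, G=4
Total G or C: 4 + 5 = 9

9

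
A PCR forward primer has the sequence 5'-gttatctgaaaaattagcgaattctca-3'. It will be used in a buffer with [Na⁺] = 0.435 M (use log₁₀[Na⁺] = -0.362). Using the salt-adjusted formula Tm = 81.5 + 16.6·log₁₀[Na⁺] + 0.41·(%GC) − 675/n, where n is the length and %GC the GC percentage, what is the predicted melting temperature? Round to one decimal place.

Length n = 27. Scanning the sequence gives A=10, C=4, T=9, G=4.
G+C = 8, so %GC = 8/27 × 100 = 29.63%
Salt term: 16.6 × (-0.362) = -6.009
GC term: 0.41 × 29.63 = 12.148; length term: −675/27 = −25
Tm = 81.5 + (-6.009) + 12.148 − 25 = 62.639 → 62.6°C

62.6°C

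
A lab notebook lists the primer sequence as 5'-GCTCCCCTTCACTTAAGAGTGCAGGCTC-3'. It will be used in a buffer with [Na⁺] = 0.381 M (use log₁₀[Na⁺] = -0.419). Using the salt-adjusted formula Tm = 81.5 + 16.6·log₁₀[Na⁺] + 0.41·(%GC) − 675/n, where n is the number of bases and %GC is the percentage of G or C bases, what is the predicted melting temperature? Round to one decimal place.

73.9°C

Length n = 28. C=10, A=5, G=6, T=7
G+C = 16, so %GC = 16/28 × 100 = 57.143%
Salt term: 16.6 × (-0.419) = -6.955
GC term: 0.41 × 57.143 = 23.429; length term: −675/28 = −24.107
Tm = 81.5 + (-6.955) + 23.429 − 24.107 = 73.867 → 73.9°C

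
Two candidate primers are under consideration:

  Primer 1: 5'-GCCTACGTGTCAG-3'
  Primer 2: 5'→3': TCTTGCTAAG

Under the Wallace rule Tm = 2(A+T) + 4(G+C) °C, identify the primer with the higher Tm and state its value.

Primer 1, 42°C

Primer 1: A+T=5, G+C=8 → Tm = 2(5)+4(8) = 42°C
Primer 2: A+T=6, G+C=4 → Tm = 2(6)+4(4) = 28°C
42°C vs 28°C → primer 1 is higher.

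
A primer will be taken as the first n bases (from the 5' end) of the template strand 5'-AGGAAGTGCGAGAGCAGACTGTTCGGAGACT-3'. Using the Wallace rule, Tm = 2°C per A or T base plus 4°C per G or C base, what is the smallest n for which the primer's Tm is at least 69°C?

First 22 bases: AGGAAGTGCGAGAGCAGACTGT → Tm = 68°C (< 69°C)
First 23 bases: AGGAAGTGCGAGAGCAGACTGTT → Tm = 70°C (≥ 69°C)
Each additional base adds 2°C (A/T) or 4°C (G/C), so Tm is non-decreasing in n; n = 23 is the first length to reach 69°C.

n = 23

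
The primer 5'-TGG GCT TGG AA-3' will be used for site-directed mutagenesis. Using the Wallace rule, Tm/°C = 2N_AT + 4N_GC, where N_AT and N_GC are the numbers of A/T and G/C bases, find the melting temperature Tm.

34°C

C=1, A=2, T=3, G=5
So N_AT = 5 and N_GC = 6.
Tm = 2(5) + 4(6) = 10 + 24 = 34°C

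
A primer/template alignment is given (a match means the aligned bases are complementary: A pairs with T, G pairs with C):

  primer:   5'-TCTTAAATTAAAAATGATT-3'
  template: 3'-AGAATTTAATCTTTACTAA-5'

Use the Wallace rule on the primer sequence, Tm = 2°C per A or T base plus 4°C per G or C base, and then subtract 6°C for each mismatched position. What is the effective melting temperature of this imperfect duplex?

Primer base counts: A=9, T=8, G=1, C=1 → A+T=17, G+C=2
Perfect-match Tm = 2(17) + 4(2) = 34 + 8 = 42°C
Mismatches (positions where the bases are not complementary): 1 (at position 11)
Effective Tm = 42 − 1×6 = 42 − 6 = 36°C

36°C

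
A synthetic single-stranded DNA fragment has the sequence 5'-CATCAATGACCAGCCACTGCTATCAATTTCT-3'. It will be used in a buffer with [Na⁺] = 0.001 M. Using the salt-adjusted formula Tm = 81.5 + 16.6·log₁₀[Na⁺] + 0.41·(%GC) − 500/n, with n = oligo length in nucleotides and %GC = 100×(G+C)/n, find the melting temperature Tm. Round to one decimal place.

Length n = 31. G=3, T=9, A=9, C=10
G+C = 13, so %GC = 13/31 × 100 = 41.935%
Salt term: 16.6 × (-3) = -49.8
GC term: 0.41 × 41.935 = 17.193; length term: −500/31 = −16.129
Tm = 81.5 + (-49.8) + 17.193 − 16.129 = 32.764 → 32.8°C

32.8°C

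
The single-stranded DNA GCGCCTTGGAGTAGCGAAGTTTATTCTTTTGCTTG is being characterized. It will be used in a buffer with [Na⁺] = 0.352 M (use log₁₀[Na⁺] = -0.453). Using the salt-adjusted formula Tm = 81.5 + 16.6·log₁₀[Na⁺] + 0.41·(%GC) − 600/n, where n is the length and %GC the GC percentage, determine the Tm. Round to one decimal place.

75.6°C

Length n = 35. Counting bases: G=10, C=6, A=5, T=14
G+C = 16, so %GC = 16/35 × 100 = 45.714%
Salt term: 16.6 × (-0.453) = -7.52
GC term: 0.41 × 45.714 = 18.743; length term: −600/35 = −17.143
Tm = 81.5 + (-7.52) + 18.743 − 17.143 = 75.58 → 75.6°C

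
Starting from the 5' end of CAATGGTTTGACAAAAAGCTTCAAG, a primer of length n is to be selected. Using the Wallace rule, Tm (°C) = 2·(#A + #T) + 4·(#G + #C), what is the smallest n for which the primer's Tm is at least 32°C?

n = 12

First 11 bases: CAATGGTTTGA → Tm = 30°C (< 32°C)
First 12 bases: CAATGGTTTGAC → Tm = 34°C (≥ 32°C)
Since every base adds ≥2°C, Tm only increases with n, so the threshold is first crossed at n = 12.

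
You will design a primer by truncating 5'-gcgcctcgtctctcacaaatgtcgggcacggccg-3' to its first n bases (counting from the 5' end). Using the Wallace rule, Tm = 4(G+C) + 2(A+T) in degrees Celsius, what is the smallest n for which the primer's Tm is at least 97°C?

First 29 bases: GCGCCTCGTCTCTCACAAATGTCGGGCAC → Tm = 94°C (< 97°C)
First 30 bases: GCGCCTCGTCTCTCACAAATGTCGGGCACG → Tm = 98°C (≥ 97°C)
Each additional base adds 2°C (A/T) or 4°C (G/C), so Tm is non-decreasing in n; n = 30 is the first length to reach 97°C.

n = 30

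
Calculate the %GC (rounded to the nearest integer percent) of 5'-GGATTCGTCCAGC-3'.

Counting bases: C=4, G=4, T=3, A=2
G+C = 4 + 4 = 8 out of 13 bases
%GC = 8/13 × 100 = 61.54% ≈ 62%

62%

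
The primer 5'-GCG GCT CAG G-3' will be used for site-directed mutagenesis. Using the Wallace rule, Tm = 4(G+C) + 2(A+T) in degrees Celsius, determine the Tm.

36°C

Counting bases: A=1, C=3, G=5, T=1
So N_AT = 2 and N_GC = 8.
Tm = 4·8 + 2·2 = 32 + 4 = 36°C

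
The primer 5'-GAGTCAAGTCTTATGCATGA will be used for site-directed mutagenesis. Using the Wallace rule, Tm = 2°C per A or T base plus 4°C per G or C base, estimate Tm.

56°C

G=5, A=6, T=6, C=3
A+T = 12, G+C = 8
Tm = 4·8 + 2·12 = 32 + 24 = 56°C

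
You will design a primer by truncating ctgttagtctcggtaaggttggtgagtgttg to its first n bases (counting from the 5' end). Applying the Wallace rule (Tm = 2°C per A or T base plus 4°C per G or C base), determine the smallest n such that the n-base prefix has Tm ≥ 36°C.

First 11 bases: CTGTTAGTCTC → Tm = 32°C (< 36°C)
First 12 bases: CTGTTAGTCTCG → Tm = 36°C (≥ 36°C)
Each additional base adds 2°C (A/T) or 4°C (G/C), so Tm is non-decreasing in n; n = 12 is the first length to reach 36°C.

n = 12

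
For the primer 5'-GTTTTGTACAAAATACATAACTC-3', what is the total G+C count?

6

Counting bases: G=2, A=9, C=4, T=8
Total G or C: 2 + 4 = 6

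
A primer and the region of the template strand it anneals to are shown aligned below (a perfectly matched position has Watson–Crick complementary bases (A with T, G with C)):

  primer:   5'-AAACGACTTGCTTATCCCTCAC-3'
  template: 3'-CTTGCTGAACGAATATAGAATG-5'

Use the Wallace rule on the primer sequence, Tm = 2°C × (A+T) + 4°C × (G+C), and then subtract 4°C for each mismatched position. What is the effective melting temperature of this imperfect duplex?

48°C

Primer base counts: A=6, T=6, G=2, C=8 → A+T=12, G+C=10
Perfect-match Tm = 2(12) + 4(10) = 24 + 40 = 64°C
Mismatches (positions where the bases are not complementary): 4 (at positions 1, 16, 17, 20)
Effective Tm = 64 − 4×4 = 64 − 16 = 48°C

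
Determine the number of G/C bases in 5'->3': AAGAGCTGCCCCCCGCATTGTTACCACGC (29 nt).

18

Scanning the sequence gives C=12, T=5, A=6, G=6.
Total G or C: 6 + 12 = 18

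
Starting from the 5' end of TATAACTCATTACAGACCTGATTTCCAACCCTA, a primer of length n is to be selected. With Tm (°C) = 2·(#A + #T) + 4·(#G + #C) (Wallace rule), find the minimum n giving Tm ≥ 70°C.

First 25 bases: TATAACTCATTACAGACCTGATTTC → Tm = 66°C (< 70°C)
First 26 bases: TATAACTCATTACAGACCTGATTTCC → Tm = 70°C (≥ 70°C)
Since every base adds ≥2°C, Tm only increases with n, so the threshold is first crossed at n = 26.

n = 26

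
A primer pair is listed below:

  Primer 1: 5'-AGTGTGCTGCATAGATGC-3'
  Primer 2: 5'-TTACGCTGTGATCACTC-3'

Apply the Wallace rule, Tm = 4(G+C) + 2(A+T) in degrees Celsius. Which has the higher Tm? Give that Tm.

Primer 1, 54°C

Primer 1: A+T=9, G+C=9 → Tm = 2(9)+4(9) = 54°C
Primer 2: A+T=9, G+C=8 → Tm = 2(9)+4(8) = 50°C
54°C vs 50°C → primer 1 is higher.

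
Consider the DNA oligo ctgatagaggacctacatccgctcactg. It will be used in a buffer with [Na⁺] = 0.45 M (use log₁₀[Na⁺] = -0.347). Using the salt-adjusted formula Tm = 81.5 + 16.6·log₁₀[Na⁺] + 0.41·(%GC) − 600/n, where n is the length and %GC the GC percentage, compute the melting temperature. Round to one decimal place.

Length n = 28. G=6, A=7, T=6, C=9
G+C = 15, so %GC = 15/28 × 100 = 53.571%
Salt term: 16.6 × (-0.347) = -5.76
GC term: 0.41 × 53.571 = 21.964; length term: −600/28 = −21.429
Tm = 81.5 + (-5.76) + 21.964 − 21.429 = 76.275 → 76.3°C

76.3°C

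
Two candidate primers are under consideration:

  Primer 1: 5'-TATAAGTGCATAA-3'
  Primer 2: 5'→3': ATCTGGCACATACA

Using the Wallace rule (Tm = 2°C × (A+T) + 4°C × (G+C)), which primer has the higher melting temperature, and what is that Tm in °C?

Primer 1: A+T=10, G+C=3 → Tm = 2(10)+4(3) = 32°C
Primer 2: A+T=8, G+C=6 → Tm = 2(8)+4(6) = 40°C
32°C vs 40°C → primer 2 is higher.

Primer 2, 40°C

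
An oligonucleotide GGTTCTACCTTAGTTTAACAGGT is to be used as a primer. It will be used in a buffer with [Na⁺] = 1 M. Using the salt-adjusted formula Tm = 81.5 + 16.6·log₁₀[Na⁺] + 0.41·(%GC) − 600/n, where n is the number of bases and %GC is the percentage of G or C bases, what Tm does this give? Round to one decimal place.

Length n = 23. Counting bases: G=5, C=4, A=5, T=9
G+C = 9, so %GC = 9/23 × 100 = 39.13%
Salt term: 16.6 × (0) = 0
GC term: 0.41 × 39.13 = 16.043; length term: −600/23 = −26.087
Tm = 81.5 + (0) + 16.043 − 26.087 = 71.456 → 71.5°C

71.5°C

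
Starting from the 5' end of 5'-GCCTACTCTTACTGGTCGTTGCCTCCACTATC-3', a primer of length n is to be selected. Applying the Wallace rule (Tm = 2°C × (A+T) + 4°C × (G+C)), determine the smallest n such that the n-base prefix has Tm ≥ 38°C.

First 12 bases: GCCTACTCTTAC → Tm = 36°C (< 38°C)
First 13 bases: GCCTACTCTTACT → Tm = 38°C (≥ 38°C)
Each additional base adds 2°C (A/T) or 4°C (G/C), so Tm is non-decreasing in n; n = 13 is the first length to reach 38°C.

n = 13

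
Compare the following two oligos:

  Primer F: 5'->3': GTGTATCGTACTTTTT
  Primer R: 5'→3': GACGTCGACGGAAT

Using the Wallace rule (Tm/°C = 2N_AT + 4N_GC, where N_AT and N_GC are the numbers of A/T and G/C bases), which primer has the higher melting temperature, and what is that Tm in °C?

Primer F: A+T=11, G+C=5 → Tm = 2(11)+4(5) = 42°C
Primer R: A+T=6, G+C=8 → Tm = 2(6)+4(8) = 44°C
42°C vs 44°C → primer R is higher.

Primer R, 44°C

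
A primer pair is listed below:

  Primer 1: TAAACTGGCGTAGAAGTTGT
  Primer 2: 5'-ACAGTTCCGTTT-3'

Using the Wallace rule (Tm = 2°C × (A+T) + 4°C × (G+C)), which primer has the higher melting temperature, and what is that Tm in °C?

Primer 1: A+T=12, G+C=8 → Tm = 2(12)+4(8) = 56°C
Primer 2: A+T=7, G+C=5 → Tm = 2(7)+4(5) = 34°C
56°C vs 34°C → primer 1 is higher.

Primer 1, 56°C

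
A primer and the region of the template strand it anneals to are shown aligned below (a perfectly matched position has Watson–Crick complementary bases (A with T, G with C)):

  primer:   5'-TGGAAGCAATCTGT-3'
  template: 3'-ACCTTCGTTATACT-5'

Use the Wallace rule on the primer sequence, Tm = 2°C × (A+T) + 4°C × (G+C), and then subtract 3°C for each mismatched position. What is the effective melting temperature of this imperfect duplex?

34°C

Primer base counts: A=4, T=4, G=4, C=2 → A+T=8, G+C=6
Perfect-match Tm = 2(8) + 4(6) = 16 + 24 = 40°C
Mismatches (positions where the bases are not complementary): 2 (at positions 11, 14)
Effective Tm = 40 − 2×3 = 40 − 6 = 34°C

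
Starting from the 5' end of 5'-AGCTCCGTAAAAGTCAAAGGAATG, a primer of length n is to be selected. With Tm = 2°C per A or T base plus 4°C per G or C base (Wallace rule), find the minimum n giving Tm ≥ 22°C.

n = 7

First 6 bases: AGCTCC → Tm = 20°C (< 22°C)
First 7 bases: AGCTCCG → Tm = 24°C (≥ 22°C)
Since every base adds ≥2°C, Tm only increases with n, so the threshold is first crossed at n = 7.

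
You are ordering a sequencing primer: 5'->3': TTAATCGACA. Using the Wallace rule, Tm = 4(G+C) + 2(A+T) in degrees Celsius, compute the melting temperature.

26°C

Base counts: G=1, C=2, T=3, A=4
A+T = 7, G+C = 3
Tm = 2(7) + 4(3) = 14 + 12 = 26°C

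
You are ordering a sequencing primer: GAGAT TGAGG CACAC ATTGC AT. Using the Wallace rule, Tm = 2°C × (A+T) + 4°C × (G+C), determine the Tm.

Counting bases: C=4, A=7, T=5, G=6
AT pairs contribute 12, GC pairs contribute 10.
Tm = 2(12) + 4(10) = 24 + 40 = 64°C

64°C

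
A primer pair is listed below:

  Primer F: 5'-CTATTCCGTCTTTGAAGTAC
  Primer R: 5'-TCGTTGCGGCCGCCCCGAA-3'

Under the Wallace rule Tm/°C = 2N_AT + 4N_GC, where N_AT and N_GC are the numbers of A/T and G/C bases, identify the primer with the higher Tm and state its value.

Primer R, 66°C

Primer F: A+T=12, G+C=8 → Tm = 2(12)+4(8) = 56°C
Primer R: A+T=5, G+C=14 → Tm = 2(5)+4(14) = 66°C
56°C vs 66°C → primer R is higher.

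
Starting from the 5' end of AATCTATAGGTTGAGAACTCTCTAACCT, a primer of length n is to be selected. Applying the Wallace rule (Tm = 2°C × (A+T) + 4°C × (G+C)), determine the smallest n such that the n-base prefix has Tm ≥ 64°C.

First 23 bases: AATCTATAGGTTGAGAACTCTCT → Tm = 62°C (< 64°C)
First 24 bases: AATCTATAGGTTGAGAACTCTCTA → Tm = 64°C (≥ 64°C)
Each additional base adds 2°C (A/T) or 4°C (G/C), so Tm is non-decreasing in n; n = 24 is the first length to reach 64°C.

n = 24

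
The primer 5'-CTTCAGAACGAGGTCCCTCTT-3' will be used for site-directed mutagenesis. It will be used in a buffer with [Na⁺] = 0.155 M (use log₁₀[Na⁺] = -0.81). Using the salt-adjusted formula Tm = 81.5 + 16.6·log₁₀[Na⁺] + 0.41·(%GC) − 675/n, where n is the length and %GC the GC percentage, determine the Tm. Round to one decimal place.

57.4°C

Length n = 21. A=4, T=6, C=7, G=4
G+C = 11, so %GC = 11/21 × 100 = 52.381%
Salt term: 16.6 × (-0.81) = -13.446
GC term: 0.41 × 52.381 = 21.476; length term: −675/21 = −32.143
Tm = 81.5 + (-13.446) + 21.476 − 32.143 = 57.387 → 57.4°C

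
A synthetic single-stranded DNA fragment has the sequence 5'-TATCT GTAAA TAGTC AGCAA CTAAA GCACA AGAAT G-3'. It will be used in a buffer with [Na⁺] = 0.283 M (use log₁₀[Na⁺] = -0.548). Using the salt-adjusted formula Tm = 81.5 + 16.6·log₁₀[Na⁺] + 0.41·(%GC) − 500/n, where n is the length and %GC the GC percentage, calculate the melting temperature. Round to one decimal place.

Length n = 36. Counting bases: T=8, G=6, C=6, A=16
G+C = 12, so %GC = 12/36 × 100 = 33.333%
Salt term: 16.6 × (-0.548) = -9.097
GC term: 0.41 × 33.333 = 13.667; length term: −500/36 = −13.889
Tm = 81.5 + (-9.097) + 13.667 − 13.889 = 72.181 → 72.2°C

72.2°C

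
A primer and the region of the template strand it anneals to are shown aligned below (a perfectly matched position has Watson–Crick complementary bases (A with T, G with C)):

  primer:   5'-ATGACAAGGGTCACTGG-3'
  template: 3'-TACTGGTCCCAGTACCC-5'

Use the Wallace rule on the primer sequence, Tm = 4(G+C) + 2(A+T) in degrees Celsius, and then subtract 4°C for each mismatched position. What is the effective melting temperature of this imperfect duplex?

Primer base counts: A=5, T=3, G=6, C=3 → A+T=8, G+C=9
Perfect-match Tm = 2(8) + 4(9) = 16 + 36 = 52°C
Mismatches (positions where the bases are not complementary): 3 (at positions 6, 14, 15)
Effective Tm = 52 − 3×4 = 52 − 12 = 40°C

40°C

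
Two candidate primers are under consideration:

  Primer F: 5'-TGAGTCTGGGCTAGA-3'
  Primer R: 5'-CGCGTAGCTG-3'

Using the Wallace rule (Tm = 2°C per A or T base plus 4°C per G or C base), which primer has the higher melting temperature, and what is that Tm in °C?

Primer F: A+T=7, G+C=8 → Tm = 2(7)+4(8) = 46°C
Primer R: A+T=3, G+C=7 → Tm = 2(3)+4(7) = 34°C
46°C vs 34°C → primer F is higher.

Primer F, 46°C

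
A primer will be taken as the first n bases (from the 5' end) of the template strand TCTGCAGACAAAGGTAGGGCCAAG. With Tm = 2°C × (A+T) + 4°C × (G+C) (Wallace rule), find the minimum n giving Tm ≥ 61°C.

First 19 bases: TCTGCAGACAAAGGTAGGG → Tm = 58°C (< 61°C)
First 20 bases: TCTGCAGACAAAGGTAGGGC → Tm = 62°C (≥ 61°C)
Since every base adds ≥2°C, Tm only increases with n, so the threshold is first crossed at n = 20.

n = 20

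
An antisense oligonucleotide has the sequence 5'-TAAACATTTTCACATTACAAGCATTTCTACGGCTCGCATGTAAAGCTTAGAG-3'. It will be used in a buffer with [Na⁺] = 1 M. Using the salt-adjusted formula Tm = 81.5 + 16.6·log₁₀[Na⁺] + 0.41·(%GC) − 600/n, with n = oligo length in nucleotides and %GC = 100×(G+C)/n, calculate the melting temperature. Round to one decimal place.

Length n = 52. Scanning the sequence gives T=16, G=8, A=17, C=11.
G+C = 19, so %GC = 19/52 × 100 = 36.538%
Salt term: 16.6 × (0) = 0
GC term: 0.41 × 36.538 = 14.981; length term: −600/52 = −11.538
Tm = 81.5 + (0) + 14.981 − 11.538 = 84.943 → 84.9°C

84.9°C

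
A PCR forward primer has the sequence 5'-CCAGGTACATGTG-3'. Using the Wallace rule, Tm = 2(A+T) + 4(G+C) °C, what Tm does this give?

Counting bases: T=3, A=3, G=4, C=3
So N_AT = 6 and N_GC = 7.
Tm = 2(6) + 4(7) = 12 + 28 = 40°C

40°C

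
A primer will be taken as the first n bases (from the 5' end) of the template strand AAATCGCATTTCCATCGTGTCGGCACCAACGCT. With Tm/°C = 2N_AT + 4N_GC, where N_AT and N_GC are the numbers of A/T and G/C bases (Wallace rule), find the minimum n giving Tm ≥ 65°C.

First 22 bases: AAATCGCATTTCCATCGTGTCG → Tm = 64°C (< 65°C)
First 23 bases: AAATCGCATTTCCATCGTGTCGG → Tm = 68°C (≥ 65°C)
Since every base adds ≥2°C, Tm only increases with n, so the threshold is first crossed at n = 23.

n = 23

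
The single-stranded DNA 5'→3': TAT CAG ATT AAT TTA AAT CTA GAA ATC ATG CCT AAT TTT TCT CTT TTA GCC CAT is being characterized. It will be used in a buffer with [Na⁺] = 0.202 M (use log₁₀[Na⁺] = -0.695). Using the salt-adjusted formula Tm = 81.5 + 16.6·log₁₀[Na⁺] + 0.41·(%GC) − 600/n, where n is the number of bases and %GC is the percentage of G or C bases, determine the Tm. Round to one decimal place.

69.5°C

Length n = 54. C=10, T=23, G=4, A=17
G+C = 14, so %GC = 14/54 × 100 = 25.926%
Salt term: 16.6 × (-0.695) = -11.537
GC term: 0.41 × 25.926 = 10.63; length term: −600/54 = −11.111
Tm = 81.5 + (-11.537) + 10.63 − 11.111 = 69.482 → 69.5°C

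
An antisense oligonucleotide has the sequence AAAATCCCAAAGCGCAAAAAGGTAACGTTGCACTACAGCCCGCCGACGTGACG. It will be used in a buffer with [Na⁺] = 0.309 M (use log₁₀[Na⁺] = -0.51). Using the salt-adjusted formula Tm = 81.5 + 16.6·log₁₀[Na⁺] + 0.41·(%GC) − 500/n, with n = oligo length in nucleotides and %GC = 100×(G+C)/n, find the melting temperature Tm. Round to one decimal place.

85.3°C

Length n = 53. Counting bases: A=19, T=6, G=12, C=16
G+C = 28, so %GC = 28/53 × 100 = 52.83%
Salt term: 16.6 × (-0.51) = -8.466
GC term: 0.41 × 52.83 = 21.66; length term: −500/53 = −9.434
Tm = 81.5 + (-8.466) + 21.66 − 9.434 = 85.26 → 85.3°C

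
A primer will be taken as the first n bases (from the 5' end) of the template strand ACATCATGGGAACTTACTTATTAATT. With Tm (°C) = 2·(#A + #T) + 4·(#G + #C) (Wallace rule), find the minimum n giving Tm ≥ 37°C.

n = 13

First 12 bases: ACATCATGGGAA → Tm = 34°C (< 37°C)
First 13 bases: ACATCATGGGAAC → Tm = 38°C (≥ 37°C)
Since every base adds ≥2°C, Tm only increases with n, so the threshold is first crossed at n = 13.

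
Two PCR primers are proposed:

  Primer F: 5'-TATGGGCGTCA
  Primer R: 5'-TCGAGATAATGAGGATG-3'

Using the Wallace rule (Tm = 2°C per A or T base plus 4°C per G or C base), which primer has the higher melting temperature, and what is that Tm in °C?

Primer R, 48°C

Primer F: A+T=5, G+C=6 → Tm = 2(5)+4(6) = 34°C
Primer R: A+T=10, G+C=7 → Tm = 2(10)+4(7) = 48°C
34°C vs 48°C → primer R is higher.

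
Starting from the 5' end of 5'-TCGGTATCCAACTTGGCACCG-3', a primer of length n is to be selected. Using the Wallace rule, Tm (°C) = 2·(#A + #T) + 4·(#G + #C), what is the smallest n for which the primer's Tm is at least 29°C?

First 9 bases: TCGGTATCC → Tm = 28°C (< 29°C)
First 10 bases: TCGGTATCCA → Tm = 30°C (≥ 29°C)
Since every base adds ≥2°C, Tm only increases with n, so the threshold is first crossed at n = 10.

n = 10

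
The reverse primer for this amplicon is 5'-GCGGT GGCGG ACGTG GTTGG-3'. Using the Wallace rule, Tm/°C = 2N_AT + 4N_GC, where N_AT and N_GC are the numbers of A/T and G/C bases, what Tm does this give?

G=12, T=4, A=1, C=3
A+T = 5, G+C = 15
Tm = 4·15 + 2·5 = 60 + 10 = 70°C

70°C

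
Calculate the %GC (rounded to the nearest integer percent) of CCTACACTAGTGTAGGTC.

Base counts: T=5, A=4, G=4, C=5
G+C = 4 + 5 = 9 out of 18 bases
%GC = 9/18 × 100 = 50% ≈ 50%

50%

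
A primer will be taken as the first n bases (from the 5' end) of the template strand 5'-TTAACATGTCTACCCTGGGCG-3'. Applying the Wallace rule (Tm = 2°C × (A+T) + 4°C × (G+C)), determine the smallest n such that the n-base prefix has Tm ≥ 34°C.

First 12 bases: TTAACATGTCTA → Tm = 30°C (< 34°C)
First 13 bases: TTAACATGTCTAC → Tm = 34°C (≥ 34°C)
Since every base adds ≥2°C, Tm only increases with n, so the threshold is first crossed at n = 13.

n = 13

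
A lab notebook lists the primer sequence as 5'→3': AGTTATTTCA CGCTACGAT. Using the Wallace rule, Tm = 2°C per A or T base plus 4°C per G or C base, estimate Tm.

Counting bases: A=5, G=3, T=7, C=4
A+T = 12, G+C = 7
Tm = 4·7 + 2·12 = 28 + 24 = 52°C

52°C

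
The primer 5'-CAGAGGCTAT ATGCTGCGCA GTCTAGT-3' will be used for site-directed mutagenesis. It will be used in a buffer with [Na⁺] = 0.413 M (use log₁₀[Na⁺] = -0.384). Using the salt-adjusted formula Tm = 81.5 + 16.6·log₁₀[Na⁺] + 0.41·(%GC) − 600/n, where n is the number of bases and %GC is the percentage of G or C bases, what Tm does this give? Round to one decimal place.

Length n = 27. Counting bases: T=7, A=6, C=6, G=8
G+C = 14, so %GC = 14/27 × 100 = 51.852%
Salt term: 16.6 × (-0.384) = -6.374
GC term: 0.41 × 51.852 = 21.259; length term: −600/27 = −22.222
Tm = 81.5 + (-6.374) + 21.259 − 22.222 = 74.163 → 74.2°C

74.2°C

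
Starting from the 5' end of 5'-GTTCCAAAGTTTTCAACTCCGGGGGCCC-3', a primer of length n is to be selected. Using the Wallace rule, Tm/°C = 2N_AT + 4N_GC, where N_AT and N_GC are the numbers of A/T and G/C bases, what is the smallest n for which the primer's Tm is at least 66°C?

First 22 bases: GTTCCAAAGTTTTCAACTCCGG → Tm = 64°C (< 66°C)
First 23 bases: GTTCCAAAGTTTTCAACTCCGGG → Tm = 68°C (≥ 66°C)
Each additional base adds 2°C (A/T) or 4°C (G/C), so Tm is non-decreasing in n; n = 23 is the first length to reach 66°C.

n = 23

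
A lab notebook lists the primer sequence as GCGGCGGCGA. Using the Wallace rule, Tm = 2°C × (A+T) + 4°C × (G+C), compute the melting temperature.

Counting bases: T=0, G=6, C=3, A=1
A+T = 1, G+C = 9
Tm = 2×1 + 4×9 = 38°C

38°C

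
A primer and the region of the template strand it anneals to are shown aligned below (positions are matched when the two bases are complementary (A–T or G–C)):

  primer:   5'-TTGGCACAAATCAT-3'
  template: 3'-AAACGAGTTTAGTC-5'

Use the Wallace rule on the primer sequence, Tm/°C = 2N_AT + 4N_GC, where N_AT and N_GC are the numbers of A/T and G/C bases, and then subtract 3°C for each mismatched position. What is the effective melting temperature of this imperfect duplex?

Primer base counts: A=5, T=4, G=2, C=3 → A+T=9, G+C=5
Perfect-match Tm = 2(9) + 4(5) = 18 + 20 = 38°C
Mismatches (positions where the bases are not complementary): 3 (at positions 3, 6, 14)
Effective Tm = 38 − 3×3 = 38 − 9 = 29°C

29°C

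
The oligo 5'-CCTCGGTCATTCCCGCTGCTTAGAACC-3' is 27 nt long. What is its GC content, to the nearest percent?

Counting bases: G=5, C=11, T=7, A=4
G+C = 5 + 11 = 16 out of 27 bases
%GC = 16/27 × 100 = 59.26% ≈ 59%

59%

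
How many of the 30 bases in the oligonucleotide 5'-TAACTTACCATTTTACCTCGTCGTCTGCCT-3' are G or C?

13

Scanning the sequence gives T=12, A=5, C=10, G=3.
Total G or C: 3 + 10 = 13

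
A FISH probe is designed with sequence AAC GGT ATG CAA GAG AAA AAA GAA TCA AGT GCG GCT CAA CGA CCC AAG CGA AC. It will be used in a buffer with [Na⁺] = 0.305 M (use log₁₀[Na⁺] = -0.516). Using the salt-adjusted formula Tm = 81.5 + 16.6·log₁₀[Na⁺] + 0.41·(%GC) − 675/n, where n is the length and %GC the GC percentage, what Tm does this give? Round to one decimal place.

79.5°C

Length n = 53. Counting bases: T=5, C=12, G=13, A=23
G+C = 25, so %GC = 25/53 × 100 = 47.17%
Salt term: 16.6 × (-0.516) = -8.566
GC term: 0.41 × 47.17 = 19.34; length term: −675/53 = −12.736
Tm = 81.5 + (-8.566) + 19.34 − 12.736 = 79.538 → 79.5°C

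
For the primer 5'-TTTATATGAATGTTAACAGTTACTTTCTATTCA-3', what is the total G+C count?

Counting bases: G=3, C=4, A=10, T=16
Total G or C: 3 + 4 = 7

7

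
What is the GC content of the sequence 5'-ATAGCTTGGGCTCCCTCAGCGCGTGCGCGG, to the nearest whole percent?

70%

Counting bases: C=10, A=3, G=11, T=6
G+C = 11 + 10 = 21 out of 30 bases
%GC = 21/30 × 100 = 70% ≈ 70%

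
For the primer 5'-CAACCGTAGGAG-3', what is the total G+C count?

Counting bases: A=4, T=1, G=4, C=3
G+C = 4 + 3 = 7

7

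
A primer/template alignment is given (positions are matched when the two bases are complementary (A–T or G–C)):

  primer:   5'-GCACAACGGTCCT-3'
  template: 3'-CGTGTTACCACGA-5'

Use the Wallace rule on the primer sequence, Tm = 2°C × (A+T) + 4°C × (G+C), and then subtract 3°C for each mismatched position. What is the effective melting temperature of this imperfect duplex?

Primer base counts: A=3, T=2, G=3, C=5 → A+T=5, G+C=8
Perfect-match Tm = 2(5) + 4(8) = 10 + 32 = 42°C
Mismatches (positions where the bases are not complementary): 2 (at positions 7, 11)
Effective Tm = 42 − 2×3 = 42 − 6 = 36°C

36°C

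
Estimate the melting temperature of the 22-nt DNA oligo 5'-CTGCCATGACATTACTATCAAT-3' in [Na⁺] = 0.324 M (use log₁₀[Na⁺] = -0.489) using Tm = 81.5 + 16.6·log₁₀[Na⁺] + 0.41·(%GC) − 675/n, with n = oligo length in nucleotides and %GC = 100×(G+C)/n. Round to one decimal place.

57.6°C

Length n = 22. Counting bases: C=6, T=7, A=7, G=2
G+C = 8, so %GC = 8/22 × 100 = 36.364%
Salt term: 16.6 × (-0.489) = -8.117
GC term: 0.41 × 36.364 = 14.909; length term: −675/22 = −30.682
Tm = 81.5 + (-8.117) + 14.909 − 30.682 = 57.61 → 57.6°C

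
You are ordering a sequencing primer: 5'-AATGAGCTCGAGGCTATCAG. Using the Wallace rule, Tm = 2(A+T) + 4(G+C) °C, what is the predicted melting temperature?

Base counts: C=4, A=6, G=6, T=4
A+T = 10, G+C = 10
Tm = 4·10 + 2·10 = 40 + 20 = 60°C

60°C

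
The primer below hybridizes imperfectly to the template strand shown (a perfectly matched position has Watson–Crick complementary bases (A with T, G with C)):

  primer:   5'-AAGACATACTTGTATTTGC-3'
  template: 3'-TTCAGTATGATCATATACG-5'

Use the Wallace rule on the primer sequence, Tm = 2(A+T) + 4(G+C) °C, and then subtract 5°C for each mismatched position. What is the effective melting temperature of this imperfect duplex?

Primer base counts: A=6, T=7, G=3, C=3 → A+T=13, G+C=6
Perfect-match Tm = 2(13) + 4(6) = 26 + 24 = 50°C
Mismatches (positions where the bases are not complementary): 3 (at positions 4, 11, 16)
Effective Tm = 50 − 3×5 = 50 − 15 = 35°C

35°C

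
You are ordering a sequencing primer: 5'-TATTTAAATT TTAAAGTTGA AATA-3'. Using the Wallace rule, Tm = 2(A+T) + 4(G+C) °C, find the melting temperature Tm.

52°C

G=2, C=0, A=11, T=11
So N_AT = 22 and N_GC = 2.
Tm = 2×22 + 4×2 = 52°C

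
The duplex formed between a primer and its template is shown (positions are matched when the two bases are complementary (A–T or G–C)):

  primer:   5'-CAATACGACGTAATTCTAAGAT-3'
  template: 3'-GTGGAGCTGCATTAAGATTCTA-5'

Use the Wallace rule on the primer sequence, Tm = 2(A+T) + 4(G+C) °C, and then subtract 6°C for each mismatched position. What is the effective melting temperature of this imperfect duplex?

Primer base counts: A=9, T=6, G=3, C=4 → A+T=15, G+C=7
Perfect-match Tm = 2(15) + 4(7) = 30 + 28 = 58°C
Mismatches (positions where the bases are not complementary): 3 (at positions 3, 4, 5)
Effective Tm = 58 − 3×6 = 58 − 18 = 40°C

40°C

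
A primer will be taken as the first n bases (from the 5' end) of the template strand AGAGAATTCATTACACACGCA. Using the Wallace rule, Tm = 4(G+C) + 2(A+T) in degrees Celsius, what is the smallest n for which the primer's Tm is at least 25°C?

n = 10

First 9 bases: AGAGAATTC → Tm = 24°C (< 25°C)
First 10 bases: AGAGAATTCA → Tm = 26°C (≥ 25°C)
Each additional base adds 2°C (A/T) or 4°C (G/C), so Tm is non-decreasing in n; n = 10 is the first length to reach 25°C.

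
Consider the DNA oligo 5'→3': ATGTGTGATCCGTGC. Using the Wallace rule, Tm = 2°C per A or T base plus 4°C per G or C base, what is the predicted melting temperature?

46°C

Counting bases: C=3, A=2, G=5, T=5
A+T = 7, G+C = 8
Tm = 4·8 + 2·7 = 32 + 14 = 46°C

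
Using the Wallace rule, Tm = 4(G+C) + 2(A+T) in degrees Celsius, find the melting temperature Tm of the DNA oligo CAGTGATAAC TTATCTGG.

50°C

Counting bases: T=6, A=5, G=4, C=3
So N_AT = 11 and N_GC = 7.
Tm = 2(11) + 4(7) = 22 + 28 = 50°C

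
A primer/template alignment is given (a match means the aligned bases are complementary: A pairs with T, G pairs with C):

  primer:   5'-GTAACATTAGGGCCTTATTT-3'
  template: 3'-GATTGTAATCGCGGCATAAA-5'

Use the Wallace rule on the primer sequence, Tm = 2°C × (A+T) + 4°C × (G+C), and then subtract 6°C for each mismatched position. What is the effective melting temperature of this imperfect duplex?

Primer base counts: A=5, T=8, G=4, C=3 → A+T=13, G+C=7
Perfect-match Tm = 2(13) + 4(7) = 26 + 28 = 54°C
Mismatches (positions where the bases are not complementary): 3 (at positions 1, 11, 15)
Effective Tm = 54 − 3×6 = 54 − 18 = 36°C

36°C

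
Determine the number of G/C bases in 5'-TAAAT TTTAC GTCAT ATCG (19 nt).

5

C=3, G=2, A=6, T=8
Total G or C: 2 + 3 = 5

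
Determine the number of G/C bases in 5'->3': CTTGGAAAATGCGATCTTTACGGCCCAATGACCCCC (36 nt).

19

Counting bases: A=9, G=7, T=8, C=12
G+C = 7 + 12 = 19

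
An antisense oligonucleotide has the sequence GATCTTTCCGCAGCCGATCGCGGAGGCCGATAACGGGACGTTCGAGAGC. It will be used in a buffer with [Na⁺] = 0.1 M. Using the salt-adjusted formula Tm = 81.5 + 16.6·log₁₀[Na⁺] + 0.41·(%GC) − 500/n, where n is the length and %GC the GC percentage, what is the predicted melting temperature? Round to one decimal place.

80.6°C

Length n = 49. Base counts: A=10, C=14, T=8, G=17
G+C = 31, so %GC = 31/49 × 100 = 63.265%
Salt term: 16.6 × (-1) = -16.6
GC term: 0.41 × 63.265 = 25.939; length term: −500/49 = −10.204
Tm = 81.5 + (-16.6) + 25.939 − 10.204 = 80.635 → 80.6°C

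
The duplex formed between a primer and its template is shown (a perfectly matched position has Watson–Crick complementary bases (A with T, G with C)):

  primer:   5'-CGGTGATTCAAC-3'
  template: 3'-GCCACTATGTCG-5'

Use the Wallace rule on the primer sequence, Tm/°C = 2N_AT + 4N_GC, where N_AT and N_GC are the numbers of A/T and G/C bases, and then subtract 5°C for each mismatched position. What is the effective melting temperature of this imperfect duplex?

26°C

Primer base counts: A=3, T=3, G=3, C=3 → A+T=6, G+C=6
Perfect-match Tm = 2(6) + 4(6) = 12 + 24 = 36°C
Mismatches (positions where the bases are not complementary): 2 (at positions 8, 11)
Effective Tm = 36 − 2×5 = 36 − 10 = 26°C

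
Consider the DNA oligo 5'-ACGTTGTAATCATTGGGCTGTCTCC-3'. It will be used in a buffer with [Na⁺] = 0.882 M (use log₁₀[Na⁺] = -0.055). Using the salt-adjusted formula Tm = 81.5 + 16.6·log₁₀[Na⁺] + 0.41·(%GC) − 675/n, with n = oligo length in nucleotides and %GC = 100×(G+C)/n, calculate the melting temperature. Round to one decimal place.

73.3°C

Length n = 25. C=6, T=9, A=4, G=6
G+C = 12, so %GC = 12/25 × 100 = 48%
Salt term: 16.6 × (-0.055) = -0.913
GC term: 0.41 × 48 = 19.68; length term: −675/25 = −27
Tm = 81.5 + (-0.913) + 19.68 − 27 = 73.267 → 73.3°C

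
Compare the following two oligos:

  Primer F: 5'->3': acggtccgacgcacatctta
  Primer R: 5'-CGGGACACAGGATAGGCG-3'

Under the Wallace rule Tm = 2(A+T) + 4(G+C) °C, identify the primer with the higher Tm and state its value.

Primer F, 62°C

Primer F: A+T=9, G+C=11 → Tm = 2(9)+4(11) = 62°C
Primer R: A+T=6, G+C=12 → Tm = 2(6)+4(12) = 60°C
62°C vs 60°C → primer F is higher.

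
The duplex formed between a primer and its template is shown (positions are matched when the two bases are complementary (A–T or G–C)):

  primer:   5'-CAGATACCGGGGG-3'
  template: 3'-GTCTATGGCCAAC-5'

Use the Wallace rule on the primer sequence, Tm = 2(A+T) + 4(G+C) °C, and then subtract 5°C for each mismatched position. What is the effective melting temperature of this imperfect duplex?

34°C

Primer base counts: A=3, T=1, G=6, C=3 → A+T=4, G+C=9
Perfect-match Tm = 2(4) + 4(9) = 8 + 36 = 44°C
Mismatches (positions where the bases are not complementary): 2 (at positions 11, 12)
Effective Tm = 44 − 2×5 = 44 − 10 = 34°C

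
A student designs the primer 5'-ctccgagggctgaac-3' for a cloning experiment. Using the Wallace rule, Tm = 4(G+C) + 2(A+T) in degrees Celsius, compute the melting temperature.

Base counts: G=5, A=3, C=5, T=2
AT pairs contribute 5, GC pairs contribute 10.
Tm = 4·10 + 2·5 = 40 + 10 = 50°C

50°C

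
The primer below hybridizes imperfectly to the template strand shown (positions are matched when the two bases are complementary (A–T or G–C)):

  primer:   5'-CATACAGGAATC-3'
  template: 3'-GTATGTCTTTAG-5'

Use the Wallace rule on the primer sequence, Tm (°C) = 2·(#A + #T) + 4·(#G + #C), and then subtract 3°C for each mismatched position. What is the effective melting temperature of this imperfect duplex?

31°C

Primer base counts: A=5, T=2, G=2, C=3 → A+T=7, G+C=5
Perfect-match Tm = 2(7) + 4(5) = 14 + 20 = 34°C
Mismatches (positions where the bases are not complementary): 1 (at position 8)
Effective Tm = 34 − 1×3 = 34 − 3 = 31°C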